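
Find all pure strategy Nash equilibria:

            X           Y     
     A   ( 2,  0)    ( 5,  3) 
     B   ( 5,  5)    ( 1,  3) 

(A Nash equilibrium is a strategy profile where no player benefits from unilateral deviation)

Nash equilibrium: (A, Y), (B, X)

Work:
Best responses:
  P1 vs X: payoffs [2, 5] → best response B (payoff 5)
  P1 vs Y: payoffs [5, 1] → best response A (payoff 5)
  P2 vs A: payoffs [0, 3] → best response Y (payoff 3)
  P2 vs B: payoffs [5, 3] → best response X (payoff 5)
Mutual best responses: (A,Y), (B,X) → Nash equilibria.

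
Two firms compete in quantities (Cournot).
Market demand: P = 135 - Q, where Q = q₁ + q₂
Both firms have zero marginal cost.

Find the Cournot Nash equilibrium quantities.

q₁* = q₂* = 45.0; P* = 45.0

Work:
Profit: π_i = P·q_i = (a - q_i - q_j)·q_i
FOC: ∂π_i/∂q_i = a - 2q_i - q_j = 0
Reaction function: q_i = (135 - q_j)/2
Symmetry: q* = 135/3 = 45.0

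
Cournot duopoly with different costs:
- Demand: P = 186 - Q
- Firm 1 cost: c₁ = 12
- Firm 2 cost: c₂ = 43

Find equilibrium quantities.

q₁* = 68.33, q₂* = 37.33

Work:
Reaction: q₁ = (186 - 12 - q₂)/2
Reaction: q₂ = (186 - 43 - q₁)/2
Solve simultaneously:
q₁* = (186 - 2×12 + 43)/3 = 68.33
q₂* = (186 - 2×43 + 12)/3 = 37.33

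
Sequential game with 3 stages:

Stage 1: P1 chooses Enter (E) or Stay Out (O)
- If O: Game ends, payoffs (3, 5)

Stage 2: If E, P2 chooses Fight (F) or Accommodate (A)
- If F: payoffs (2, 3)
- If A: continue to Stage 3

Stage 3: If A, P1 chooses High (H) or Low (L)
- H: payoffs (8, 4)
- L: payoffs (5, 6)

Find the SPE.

SPE: (E, A, H); Outcome (8, 4)

Work:
Stage 3: P1 chooses H (8 vs 5)
Stage 2: P2: F->3, A->4 (anticipating H). Choose A
Stage 1: P1: O->3, E->8 (anticipating A, H). Choose E
SPE path: E -> A -> H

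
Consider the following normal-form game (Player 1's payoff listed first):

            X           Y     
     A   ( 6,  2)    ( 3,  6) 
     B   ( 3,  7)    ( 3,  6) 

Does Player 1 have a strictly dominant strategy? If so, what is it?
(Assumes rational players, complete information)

No strictly dominant strategy exists for Player 1

Work:
A strategy strictly dominates another if it gives a strictly higher payoff against every opponent action. Compare each pair of P1's strategies column-by-column:
  A vs B: [6 vs 3, 3 vs 3] → A does not strictly dominate B (column Y: 3 ≤ 3)
  B vs A: [3 vs 6, 3 vs 3] → B does not strictly dominate A (column X: 3 ≤ 6)
No single strategy strictly dominates all others → no strictly dominant strategy.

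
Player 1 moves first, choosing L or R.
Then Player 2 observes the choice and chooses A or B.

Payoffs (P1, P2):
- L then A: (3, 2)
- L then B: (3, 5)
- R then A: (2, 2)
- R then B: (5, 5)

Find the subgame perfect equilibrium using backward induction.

P1 plays R, P2 plays B after L and B after R; Payoff (5, 5)

Work:
Backward induction:
After L: P2 chooses B → P1 gets 3
After R: P2 chooses B → P1 gets 5
P1 chooses R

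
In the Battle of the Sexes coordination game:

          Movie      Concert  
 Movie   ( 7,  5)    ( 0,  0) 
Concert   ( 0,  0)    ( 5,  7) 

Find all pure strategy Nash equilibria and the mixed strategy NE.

Pure NE: (Movie, Movie) and (Concert, Concert); Mixed NE: p = 0.5833, q = 0.4167

Work:
Check pure NE:
(Movie, Movie): (7, 5) - no unilateral deviation beneficial
(Concert, Concert): (5, 7) - no unilateral deviation beneficial
Mixed NE: P1 plays Movie with p = 0.5833, P2 plays Movie with q = 0.4167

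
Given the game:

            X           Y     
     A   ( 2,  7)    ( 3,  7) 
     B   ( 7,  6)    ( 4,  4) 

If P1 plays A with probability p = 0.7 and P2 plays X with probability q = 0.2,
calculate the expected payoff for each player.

E[P1] = 3.34, E[P2] = 6.22

Work:
E[P1] = p·q·π₁(A,X) + p·(1-q)·π₁(A,Y) + (1-p)·q·π₁(B,X) + (1-p)·(1-q)·π₁(B,Y)
= 0.7·0.2·2 + 0.7·0.8·3 + 0.3·0.2·7 + 0.3·0.8·4
= 3.34

E[P2] = 6.22 (similar calculation)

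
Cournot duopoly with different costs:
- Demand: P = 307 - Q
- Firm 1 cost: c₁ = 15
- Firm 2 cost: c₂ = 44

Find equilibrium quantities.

q₁* = 107.0, q₂* = 78.0

Work:
Reaction: q₁ = (307 - 15 - q₂)/2
Reaction: q₂ = (307 - 44 - q₁)/2
Solve simultaneously:
q₁* = (307 - 2×15 + 44)/3 = 107.0
q₂* = (307 - 2×44 + 15)/3 = 78.0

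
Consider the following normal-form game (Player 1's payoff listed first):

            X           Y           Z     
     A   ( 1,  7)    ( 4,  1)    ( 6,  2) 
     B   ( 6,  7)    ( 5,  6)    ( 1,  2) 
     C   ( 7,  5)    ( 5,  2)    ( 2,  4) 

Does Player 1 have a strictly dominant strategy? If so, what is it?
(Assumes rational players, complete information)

No strictly dominant strategy exists for Player 1

Work:
A strategy strictly dominates another if it gives a strictly higher payoff against every opponent action. Compare each pair of P1's strategies column-by-column:
  A vs B: [1 vs 6, 4 vs 5, 6 vs 1] → A does not strictly dominate B (column X: 1 ≤ 6)
  A vs C: [1 vs 7, 4 vs 5, 6 vs 2] → A does not strictly dominate C (column X: 1 ≤ 7)
  B vs A: [6 vs 1, 5 vs 4, 1 vs 6] → B does not strictly dominate A (column Z: 1 ≤ 6)
  B vs C: [6 vs 7, 5 vs 5, 1 vs 2] → B does not strictly dominate C (column X: 6 ≤ 7)
  C vs A: [7 vs 1, 5 vs 4, 2 vs 6] → C does not strictly dominate A (column Z: 2 ≤ 6)
  C vs B: [7 vs 6, 5 vs 5, 2 vs 1] → C does not strictly dominate B (column Y: 5 ≤ 5)
No single strategy strictly dominates all others → no strictly dominant strategy.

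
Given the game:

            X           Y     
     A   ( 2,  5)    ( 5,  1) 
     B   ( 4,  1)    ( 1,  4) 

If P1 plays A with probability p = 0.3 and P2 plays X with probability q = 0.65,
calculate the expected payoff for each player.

E[P1] = 2.98, E[P2] = 2.515

Work:
E[P1] = p·q·π₁(A,X) + p·(1-q)·π₁(A,Y) + (1-p)·q·π₁(B,X) + (1-p)·(1-q)·π₁(B,Y)
= 0.3·0.65·2 + 0.3·0.35·5 + 0.7·0.65·4 + 0.7·0.35·1
= 2.98

E[P2] = 2.515 (similar calculation)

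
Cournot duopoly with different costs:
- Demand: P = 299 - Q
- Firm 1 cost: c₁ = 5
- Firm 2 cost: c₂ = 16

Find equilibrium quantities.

q₁* = 101.67, q₂* = 90.67

Work:
Reaction: q₁ = (299 - 5 - q₂)/2
Reaction: q₂ = (299 - 16 - q₁)/2
Solve simultaneously:
q₁* = (299 - 2×5 + 16)/3 = 101.67
q₂* = (299 - 2×16 + 5)/3 = 90.67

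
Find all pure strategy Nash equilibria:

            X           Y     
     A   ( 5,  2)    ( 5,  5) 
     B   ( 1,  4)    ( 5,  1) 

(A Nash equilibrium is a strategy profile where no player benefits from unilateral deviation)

Nash equilibrium: (A, Y)

Work:
Best responses:
  P1 vs X: payoffs [5, 1] → best response A (payoff 5)
  P1 vs Y: payoffs [5, 5] → best response A/B (payoff 5)
  P2 vs A: payoffs [2, 5] → best response Y (payoff 5)
  P2 vs B: payoffs [4, 1] → best response X (payoff 4)
Mutual best responses: (A,Y) → Nash equilibria.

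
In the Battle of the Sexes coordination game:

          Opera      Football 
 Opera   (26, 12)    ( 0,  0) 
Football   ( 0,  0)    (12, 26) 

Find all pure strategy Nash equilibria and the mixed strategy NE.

Pure NE: (Opera, Opera) and (Football, Football); Mixed NE: p = 0.6842, q = 0.3158

Work:
Check pure NE:
(Opera, Opera): (26, 12) - no unilateral deviation beneficial
(Football, Football): (12, 26) - no unilateral deviation beneficial
Mixed NE: P1 plays Opera with p = 0.6842, P2 plays Opera with q = 0.3158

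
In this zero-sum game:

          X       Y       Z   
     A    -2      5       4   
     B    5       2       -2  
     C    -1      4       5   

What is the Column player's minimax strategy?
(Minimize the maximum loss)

Column should play X or Y or Z (all achieve the minimum), value = 5

Work:
Column player minimizes Row's maximum payoff:
Column X: max payoff to Row = 5
Column Y: max payoff to Row = 5
Column Z: max payoff to Row = 5
Minimum is 5, achieved by columns X, Y, Z (tied).
Each of X or Y or Z is a minimax strategy.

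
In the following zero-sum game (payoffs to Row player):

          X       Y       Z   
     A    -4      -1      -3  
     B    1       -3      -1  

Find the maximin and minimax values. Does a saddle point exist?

Maximin = -3, Minimax = -1, Saddle: False

Work:
Row minimums: [-4, -3] → maximin = -3
Column maximums: [1, -1, -1] → minimax = -1
No saddle point (maximin ≠ minimax). Mixed strategy needed.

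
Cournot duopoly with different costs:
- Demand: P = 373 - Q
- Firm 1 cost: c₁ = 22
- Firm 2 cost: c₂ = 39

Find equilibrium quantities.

q₁* = 122.67, q₂* = 105.67

Work:
Reaction: q₁ = (373 - 22 - q₂)/2
Reaction: q₂ = (373 - 39 - q₁)/2
Solve simultaneously:
q₁* = (373 - 2×22 + 39)/3 = 122.67
q₂* = (373 - 2×39 + 22)/3 = 105.67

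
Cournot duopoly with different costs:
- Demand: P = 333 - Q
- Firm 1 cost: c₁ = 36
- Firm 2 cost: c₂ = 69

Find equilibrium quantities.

q₁* = 110.0, q₂* = 77.0

Work:
Reaction: q₁ = (333 - 36 - q₂)/2
Reaction: q₂ = (333 - 69 - q₁)/2
Solve simultaneously:
q₁* = (333 - 2×36 + 69)/3 = 110.0
q₂* = (333 - 2×69 + 36)/3 = 77.0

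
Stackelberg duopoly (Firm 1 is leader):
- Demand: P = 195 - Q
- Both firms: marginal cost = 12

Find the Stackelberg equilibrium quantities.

q₁* (leader) = 91.5, q₂* (follower) = 45.75

Work:
Follower's reaction: q₂ = (a - c - q₁)/2
Leader substitutes: π₁ = q₁·(a - q₁ - (a-c-q₁)/2 - c)
FOC: q₁* = (195 - 12)/2 = 91.50
Then: q₂* = (195 - 12 - 91.5)/2 = 45.75
Leader has first-mover advantage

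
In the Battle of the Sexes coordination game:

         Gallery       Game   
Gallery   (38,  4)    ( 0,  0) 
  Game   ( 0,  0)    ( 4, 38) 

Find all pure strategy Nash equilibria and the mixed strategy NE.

Pure NE: (Gallery, Gallery) and (Game, Game); Mixed NE: p = 0.9048, q = 0.0952

Work:
Check pure NE:
(Gallery, Gallery): (38, 4) - no unilateral deviation beneficial
(Game, Game): (4, 38) - no unilateral deviation beneficial
Mixed NE: P1 plays Gallery with p = 0.9048, P2 plays Gallery with q = 0.0952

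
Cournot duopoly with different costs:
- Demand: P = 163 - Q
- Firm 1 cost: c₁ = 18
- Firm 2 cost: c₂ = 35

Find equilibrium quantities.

q₁* = 54.0, q₂* = 37.0

Work:
Reaction: q₁ = (163 - 18 - q₂)/2
Reaction: q₂ = (163 - 35 - q₁)/2
Solve simultaneously:
q₁* = (163 - 2×18 + 35)/3 = 54.0
q₂* = (163 - 2×35 + 18)/3 = 37.0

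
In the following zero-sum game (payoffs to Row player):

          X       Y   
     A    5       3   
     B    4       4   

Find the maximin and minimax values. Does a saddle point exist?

Maximin = 4, Minimax = 4, Saddle: True

Work:
Row minimums: [3, 4] → maximin = 4
Column maximums: [5, 4] → minimax = 4
Saddle point exists! Game value = 4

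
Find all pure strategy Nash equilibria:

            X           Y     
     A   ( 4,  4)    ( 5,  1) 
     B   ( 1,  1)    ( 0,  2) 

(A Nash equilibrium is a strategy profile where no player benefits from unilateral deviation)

Nash equilibrium: (A, X)

Work:
Best responses:
  P1 vs X: payoffs [4, 1] → best response A (payoff 4)
  P1 vs Y: payoffs [5, 0] → best response A (payoff 5)
  P2 vs A: payoffs [4, 1] → best response X (payoff 4)
  P2 vs B: payoffs [1, 2] → best response Y (payoff 2)
Mutual best responses: (A,X) → Nash equilibria.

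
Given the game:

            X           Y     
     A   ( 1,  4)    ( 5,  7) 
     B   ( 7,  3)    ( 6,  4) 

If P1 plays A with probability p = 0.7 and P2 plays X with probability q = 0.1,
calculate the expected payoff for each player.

E[P1] = 5.05, E[P2] = 5.86

Work:
E[P1] = p·q·π₁(A,X) + p·(1-q)·π₁(A,Y) + (1-p)·q·π₁(B,X) + (1-p)·(1-q)·π₁(B,Y)
= 0.7·0.1·1 + 0.7·0.9·5 + 0.3·0.1·7 + 0.3·0.9·6
= 5.05

E[P2] = 5.86 (similar calculation)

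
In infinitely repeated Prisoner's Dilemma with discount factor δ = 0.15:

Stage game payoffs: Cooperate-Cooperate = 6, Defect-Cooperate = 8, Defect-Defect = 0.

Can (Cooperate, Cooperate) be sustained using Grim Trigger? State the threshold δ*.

δ* = 0.25; since δ = 0.15 < 0.25, cooperation cannot be sustained

Work:
For Grim Trigger:
Cooperate forever: 6/(1-δ)
Defect then punished: 8 + 0·δ/(1-δ)
Need: 6/(1-δ) ≥ 8 + 0·δ/(1-δ)
Solving: δ ≥ (T-R)/(T-P) = (8-6)/(8-0) = 0.25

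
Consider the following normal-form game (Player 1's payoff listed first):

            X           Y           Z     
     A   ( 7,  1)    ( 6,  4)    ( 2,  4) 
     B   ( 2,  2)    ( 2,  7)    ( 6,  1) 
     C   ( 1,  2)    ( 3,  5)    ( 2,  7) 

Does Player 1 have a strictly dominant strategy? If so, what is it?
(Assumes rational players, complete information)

No strictly dominant strategy exists for Player 1

Work:
A strategy strictly dominates another if it gives a strictly higher payoff against every opponent action. Compare each pair of P1's strategies column-by-column:
  A vs B: [7 vs 2, 6 vs 2, 2 vs 6] → A does not strictly dominate B (column Z: 2 ≤ 6)
  A vs C: [7 vs 1, 6 vs 3, 2 vs 2] → A does not strictly dominate C (column Z: 2 ≤ 2)
  B vs A: [2 vs 7, 2 vs 6, 6 vs 2] → B does not strictly dominate A (column X: 2 ≤ 7)
  B vs C: [2 vs 1, 2 vs 3, 6 vs 2] → B does not strictly dominate C (column Y: 2 ≤ 3)
  C vs A: [1 vs 7, 3 vs 6, 2 vs 2] → C does not strictly dominate A (column X: 1 ≤ 7)
  C vs B: [1 vs 2, 3 vs 2, 2 vs 6] → C does not strictly dominate B (column X: 1 ≤ 2)
No single strategy strictly dominates all others → no strictly dominant strategy.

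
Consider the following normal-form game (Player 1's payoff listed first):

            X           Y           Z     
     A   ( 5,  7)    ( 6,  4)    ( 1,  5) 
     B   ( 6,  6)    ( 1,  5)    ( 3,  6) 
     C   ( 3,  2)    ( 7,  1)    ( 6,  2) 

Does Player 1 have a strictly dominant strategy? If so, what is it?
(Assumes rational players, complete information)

No strictly dominant strategy exists for Player 1

Work:
A strategy strictly dominates another if it gives a strictly higher payoff against every opponent action. Compare each pair of P1's strategies column-by-column:
  A vs B: [5 vs 6, 6 vs 1, 1 vs 3] → A does not strictly dominate B (column X: 5 ≤ 6)
  A vs C: [5 vs 3, 6 vs 7, 1 vs 6] → A does not strictly dominate C (column Y: 6 ≤ 7)
  B vs A: [6 vs 5, 1 vs 6, 3 vs 1] → B does not strictly dominate A (column Y: 1 ≤ 6)
  B vs C: [6 vs 3, 1 vs 7, 3 vs 6] → B does not strictly dominate C (column Y: 1 ≤ 7)
  C vs A: [3 vs 5, 7 vs 6, 6 vs 1] → C does not strictly dominate A (column X: 3 ≤ 5)
  C vs B: [3 vs 6, 7 vs 1, 6 vs 3] → C does not strictly dominate B (column X: 3 ≤ 6)
No single strategy strictly dominates all others → no strictly dominant strategy.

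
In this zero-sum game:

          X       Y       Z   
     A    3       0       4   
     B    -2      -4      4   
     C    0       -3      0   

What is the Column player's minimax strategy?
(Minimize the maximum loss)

Column should play Y, value = 0

Work:
Column player minimizes Row's maximum payoff:
Column X: max payoff to Row = 3
Column Y: max payoff to Row = 0
Column Z: max payoff to Row = 4
Minimum is 0, achieved by column Y.
Minimax strategy: Y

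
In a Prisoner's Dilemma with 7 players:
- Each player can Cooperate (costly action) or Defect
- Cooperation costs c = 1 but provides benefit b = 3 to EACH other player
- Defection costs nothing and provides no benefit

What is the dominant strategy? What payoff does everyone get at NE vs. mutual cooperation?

Dominant: Defect; NE payoff = 0; Coop payoff = 17

Work:
Defect dominates (saves cost c = 1, benefit to others is external)
NE: All defect → everyone gets 0
If all cooperate: each receives (6)×3 - 1 = 17
Social dilemma: 17 > 0 but NE gives 0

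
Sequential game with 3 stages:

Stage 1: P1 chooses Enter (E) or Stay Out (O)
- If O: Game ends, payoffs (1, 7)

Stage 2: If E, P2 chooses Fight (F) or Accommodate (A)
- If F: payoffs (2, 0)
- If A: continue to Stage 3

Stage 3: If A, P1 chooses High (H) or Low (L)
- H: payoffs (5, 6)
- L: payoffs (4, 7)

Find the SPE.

SPE: (E, A, H); Outcome (5, 6)

Work:
Stage 3: P1 chooses H (5 vs 4)
Stage 2: P2: F->0, A->6 (anticipating H). Choose A
Stage 1: P1: O->1, E->5 (anticipating A, H). Choose E
SPE path: E -> A -> H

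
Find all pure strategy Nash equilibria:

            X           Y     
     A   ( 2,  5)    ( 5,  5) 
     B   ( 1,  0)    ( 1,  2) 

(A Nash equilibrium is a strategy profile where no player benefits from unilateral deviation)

Nash equilibrium: (A, X), (A, Y)

Work:
Best responses:
  P1 vs X: payoffs [2, 1] → best response A (payoff 2)
  P1 vs Y: payoffs [5, 1] → best response A (payoff 5)
  P2 vs A: payoffs [5, 5] → best response X/Y (payoff 5)
  P2 vs B: payoffs [0, 2] → best response Y (payoff 2)
Mutual best responses: (A,X), (A,Y) → Nash equilibria.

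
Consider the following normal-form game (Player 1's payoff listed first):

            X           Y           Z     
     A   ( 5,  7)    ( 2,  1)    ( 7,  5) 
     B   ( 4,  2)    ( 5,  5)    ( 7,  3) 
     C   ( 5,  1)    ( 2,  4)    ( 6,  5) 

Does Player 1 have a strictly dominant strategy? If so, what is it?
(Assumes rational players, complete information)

No strictly dominant strategy exists for Player 1

Work:
A strategy strictly dominates another if it gives a strictly higher payoff against every opponent action. Compare each pair of P1's strategies column-by-column:
  A vs B: [5 vs 4, 2 vs 5, 7 vs 7] → A does not strictly dominate B (column Y: 2 ≤ 5)
  A vs C: [5 vs 5, 2 vs 2, 7 vs 6] → A does not strictly dominate C (column X: 5 ≤ 5)
  B vs A: [4 vs 5, 5 vs 2, 7 vs 7] → B does not strictly dominate A (column X: 4 ≤ 5)
  B vs C: [4 vs 5, 5 vs 2, 7 vs 6] → B does not strictly dominate C (column X: 4 ≤ 5)
  C vs A: [5 vs 5, 2 vs 2, 6 vs 7] → C does not strictly dominate A (column X: 5 ≤ 5)
  C vs B: [5 vs 4, 2 vs 5, 6 vs 7] → C does not strictly dominate B (column Y: 2 ≤ 5)
No single strategy strictly dominates all others → no strictly dominant strategy.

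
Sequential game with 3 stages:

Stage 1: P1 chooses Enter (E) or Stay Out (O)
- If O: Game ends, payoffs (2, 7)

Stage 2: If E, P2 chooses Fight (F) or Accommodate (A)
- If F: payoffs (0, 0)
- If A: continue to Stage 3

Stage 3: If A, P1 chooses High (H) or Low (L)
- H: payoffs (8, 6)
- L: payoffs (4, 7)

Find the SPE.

SPE: (E, A, H); Outcome (8, 6)

Work:
Stage 3: P1 chooses H (8 vs 4)
Stage 2: P2: F->0, A->6 (anticipating H). Choose A
Stage 1: P1: O->2, E->8 (anticipating A, H). Choose E
SPE path: E -> A -> H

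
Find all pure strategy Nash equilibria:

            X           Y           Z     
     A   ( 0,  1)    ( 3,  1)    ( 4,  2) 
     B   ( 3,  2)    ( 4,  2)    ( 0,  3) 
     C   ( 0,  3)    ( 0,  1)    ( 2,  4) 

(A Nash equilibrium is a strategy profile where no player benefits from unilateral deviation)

Nash equilibrium: (A, Z)

Work:
Best responses:
  P1 vs X: payoffs [0, 3, 0] → best response B (payoff 3)
  P1 vs Y: payoffs [3, 4, 0] → best response B (payoff 4)
  P1 vs Z: payoffs [4, 0, 2] → best response A (payoff 4)
  P2 vs A: payoffs [1, 1, 2] → best response Z (payoff 2)
  P2 vs B: payoffs [2, 2, 3] → best response Z (payoff 3)
  P2 vs C: payoffs [3, 1, 4] → best response Z (payoff 4)
Mutual best responses: (A,Z) → Nash equilibria.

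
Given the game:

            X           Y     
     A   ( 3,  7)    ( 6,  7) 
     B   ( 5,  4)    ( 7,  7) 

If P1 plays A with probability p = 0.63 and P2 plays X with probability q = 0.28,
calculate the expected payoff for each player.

E[P1] = 5.6336, E[P2] = 6.6892

Work:
E[P1] = p·q·π₁(A,X) + p·(1-q)·π₁(A,Y) + (1-p)·q·π₁(B,X) + (1-p)·(1-q)·π₁(B,Y)
= 0.63·0.28·3 + 0.63·0.72·6 + 0.37·0.28·5 + 0.37·0.72·7
= 5.6336

E[P2] = 6.6892 (similar calculation)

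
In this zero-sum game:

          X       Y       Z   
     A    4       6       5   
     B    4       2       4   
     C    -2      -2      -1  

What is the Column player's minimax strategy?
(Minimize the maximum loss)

Column should play X, value = 4

Work:
Column player minimizes Row's maximum payoff:
Column X: max payoff to Row = 4
Column Y: max payoff to Row = 6
Column Z: max payoff to Row = 5
Minimum is 4, achieved by column X.
Minimax strategy: X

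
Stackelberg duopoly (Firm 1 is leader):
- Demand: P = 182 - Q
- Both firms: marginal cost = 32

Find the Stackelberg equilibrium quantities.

q₁* (leader) = 75.0, q₂* (follower) = 37.5

Work:
Follower's reaction: q₂ = (a - c - q₁)/2
Leader substitutes: π₁ = q₁·(a - q₁ - (a-c-q₁)/2 - c)
FOC: q₁* = (182 - 32)/2 = 75.00
Then: q₂* = (182 - 32 - 75.0)/2 = 37.50
Leader has first-mover advantage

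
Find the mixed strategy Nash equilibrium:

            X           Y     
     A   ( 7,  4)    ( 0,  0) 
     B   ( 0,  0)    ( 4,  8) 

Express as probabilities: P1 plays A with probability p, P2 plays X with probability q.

p = 0.6667, q = 0.3636

Work:
Find probabilities that make opponent indifferent:
P2 chooses q to make P1 indifferent between A and B
P1 chooses p to make P2 indifferent between X and Y
Mixed NE: P1 plays (A: 0.6667, B: 0.3333), P2 plays (X: 0.3636, Y: 0.6364)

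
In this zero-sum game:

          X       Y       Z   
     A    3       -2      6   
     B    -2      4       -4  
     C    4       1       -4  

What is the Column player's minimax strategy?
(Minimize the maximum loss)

Column should play X or Y (all achieve the minimum), value = 4

Work:
Column player minimizes Row's maximum payoff:
Column X: max payoff to Row = 4
Column Y: max payoff to Row = 4
Column Z: max payoff to Row = 6
Minimum is 4, achieved by columns X, Y (tied).
Each of X or Y is a minimax strategy.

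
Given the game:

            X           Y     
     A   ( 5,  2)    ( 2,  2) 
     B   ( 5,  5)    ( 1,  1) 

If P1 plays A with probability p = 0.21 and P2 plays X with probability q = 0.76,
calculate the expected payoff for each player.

E[P1] = 4.0904, E[P2] = 3.6116

Work:
E[P1] = p·q·π₁(A,X) + p·(1-q)·π₁(A,Y) + (1-p)·q·π₁(B,X) + (1-p)·(1-q)·π₁(B,Y)
= 0.21·0.76·5 + 0.21·0.24·2 + 0.79·0.76·5 + 0.79·0.24·1
= 4.0904

E[P2] = 3.6116 (similar calculation)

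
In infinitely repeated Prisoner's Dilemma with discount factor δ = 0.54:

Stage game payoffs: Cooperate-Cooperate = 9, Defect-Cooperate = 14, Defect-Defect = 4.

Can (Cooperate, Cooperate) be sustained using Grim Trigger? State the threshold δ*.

δ* = 0.5; since δ = 0.54 ≥ 0.5, cooperation can be sustained

Work:
For Grim Trigger:
Cooperate forever: 9/(1-δ)
Defect then punished: 14 + 4·δ/(1-δ)
Need: 9/(1-δ) ≥ 14 + 4·δ/(1-δ)
Solving: δ ≥ (T-R)/(T-P) = (14-9)/(14-4) = 0.5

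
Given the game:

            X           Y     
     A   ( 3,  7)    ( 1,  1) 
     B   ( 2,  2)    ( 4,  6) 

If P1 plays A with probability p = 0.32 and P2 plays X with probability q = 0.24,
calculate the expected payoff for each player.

E[P1] = 2.8672, E[P2] = 4.208

Work:
E[P1] = p·q·π₁(A,X) + p·(1-q)·π₁(A,Y) + (1-p)·q·π₁(B,X) + (1-p)·(1-q)·π₁(B,Y)
= 0.32·0.24·3 + 0.32·0.76·1 + 0.68·0.24·2 + 0.68·0.76·4
= 2.8672

E[P2] = 4.208 (similar calculation)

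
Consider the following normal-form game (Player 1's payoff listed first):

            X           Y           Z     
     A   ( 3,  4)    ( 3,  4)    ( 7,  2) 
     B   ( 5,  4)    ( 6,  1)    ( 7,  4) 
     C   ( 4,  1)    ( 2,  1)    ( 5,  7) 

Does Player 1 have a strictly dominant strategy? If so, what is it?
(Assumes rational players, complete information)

No strictly dominant strategy exists for Player 1

Work:
A strategy strictly dominates another if it gives a strictly higher payoff against every opponent action. Compare each pair of P1's strategies column-by-column:
  A vs B: [3 vs 5, 3 vs 6, 7 vs 7] → A does not strictly dominate B (column X: 3 ≤ 5)
  A vs C: [3 vs 4, 3 vs 2, 7 vs 5] → A does not strictly dominate C (column X: 3 ≤ 4)
  B vs A: [5 vs 3, 6 vs 3, 7 vs 7] → B does not strictly dominate A (column Z: 7 ≤ 7)
  B vs C: [5 vs 4, 6 vs 2, 7 vs 5] → B strictly dominates C
  C vs A: [4 vs 3, 2 vs 3, 5 vs 7] → C does not strictly dominate A (column Y: 2 ≤ 3)
  C vs B: [4 vs 5, 2 vs 6, 5 vs 7] → C does not strictly dominate B (column X: 4 ≤ 5)
No single strategy strictly dominates all others → no strictly dominant strategy.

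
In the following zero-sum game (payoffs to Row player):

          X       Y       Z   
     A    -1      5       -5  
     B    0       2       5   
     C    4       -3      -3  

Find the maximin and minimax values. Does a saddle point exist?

Maximin = 0, Minimax = 4, Saddle: False

Work:
Row minimums: [-5, 0, -3] → maximin = 0
Column maximums: [4, 5, 5] → minimax = 4
No saddle point (maximin ≠ minimax). Mixed strategy needed.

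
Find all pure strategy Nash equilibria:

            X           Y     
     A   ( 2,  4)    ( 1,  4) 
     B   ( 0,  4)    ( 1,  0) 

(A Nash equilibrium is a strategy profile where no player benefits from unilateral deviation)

Nash equilibrium: (A, X), (A, Y)

Work:
Best responses:
  P1 vs X: payoffs [2, 0] → best response A (payoff 2)
  P1 vs Y: payoffs [1, 1] → best response A/B (payoff 1)
  P2 vs A: payoffs [4, 4] → best response X/Y (payoff 4)
  P2 vs B: payoffs [4, 0] → best response X (payoff 4)
Mutual best responses: (A,X), (A,Y) → Nash equilibria.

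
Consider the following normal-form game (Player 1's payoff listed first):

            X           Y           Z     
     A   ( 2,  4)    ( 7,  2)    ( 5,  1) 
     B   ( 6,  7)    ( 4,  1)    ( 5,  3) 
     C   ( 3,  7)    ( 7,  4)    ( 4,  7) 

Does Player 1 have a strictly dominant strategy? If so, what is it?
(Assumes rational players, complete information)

No strictly dominant strategy exists for Player 1

Work:
A strategy strictly dominates another if it gives a strictly higher payoff against every opponent action. Compare each pair of P1's strategies column-by-column:
  A vs B: [2 vs 6, 7 vs 4, 5 vs 5] → A does not strictly dominate B (column X: 2 ≤ 6)
  A vs C: [2 vs 3, 7 vs 7, 5 vs 4] → A does not strictly dominate C (column X: 2 ≤ 3)
  B vs A: [6 vs 2, 4 vs 7, 5 vs 5] → B does not strictly dominate A (column Y: 4 ≤ 7)
  B vs C: [6 vs 3, 4 vs 7, 5 vs 4] → B does not strictly dominate C (column Y: 4 ≤ 7)
  C vs A: [3 vs 2, 7 vs 7, 4 vs 5] → C does not strictly dominate A (column Y: 7 ≤ 7)
  C vs B: [3 vs 6, 7 vs 4, 4 vs 5] → C does not strictly dominate B (column X: 3 ≤ 6)
No single strategy strictly dominates all others → no strictly dominant strategy.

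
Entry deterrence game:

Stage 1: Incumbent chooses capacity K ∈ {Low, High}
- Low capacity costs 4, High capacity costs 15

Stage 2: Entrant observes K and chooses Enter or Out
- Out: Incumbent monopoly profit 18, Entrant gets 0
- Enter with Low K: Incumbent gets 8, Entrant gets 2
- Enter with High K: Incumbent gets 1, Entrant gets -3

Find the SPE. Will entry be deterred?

SPE: (Low, Enter|Low, Out|High); Entry not deterred. Incumbent net profit = 4, Entrant gets 2

Work:
After Low K: Entrant enters (2 > 0)
After High K: Entrant stays out (-3 < 0)
Incumbent: Low → 8−4=4, High → 18−15=3
Incumbent chooses Low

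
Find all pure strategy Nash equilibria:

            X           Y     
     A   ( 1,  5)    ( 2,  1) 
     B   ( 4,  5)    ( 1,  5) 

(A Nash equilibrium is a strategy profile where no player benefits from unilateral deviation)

Nash equilibrium: (B, X)

Work:
Best responses:
  P1 vs X: payoffs [1, 4] → best response B (payoff 4)
  P1 vs Y: payoffs [2, 1] → best response A (payoff 2)
  P2 vs A: payoffs [5, 1] → best response X (payoff 5)
  P2 vs B: payoffs [5, 5] → best response X/Y (payoff 5)
Mutual best responses: (B,X) → Nash equilibria.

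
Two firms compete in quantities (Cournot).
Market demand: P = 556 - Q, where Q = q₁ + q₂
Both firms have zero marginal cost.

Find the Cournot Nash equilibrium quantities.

q₁* = q₂* = 185.33; P* = 185.33

Work:
Profit: π_i = P·q_i = (a - q_i - q_j)·q_i
FOC: ∂π_i/∂q_i = a - 2q_i - q_j = 0
Reaction function: q_i = (556 - q_j)/2
Symmetry: q* = 556/3 = 185.33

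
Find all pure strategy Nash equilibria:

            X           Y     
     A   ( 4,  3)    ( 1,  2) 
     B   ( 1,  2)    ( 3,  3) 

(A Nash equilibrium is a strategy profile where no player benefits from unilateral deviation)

Nash equilibrium: (A, X), (B, Y)

Work:
Best responses:
  P1 vs X: payoffs [4, 1] → best response A (payoff 4)
  P1 vs Y: payoffs [1, 3] → best response B (payoff 3)
  P2 vs A: payoffs [3, 2] → best response X (payoff 3)
  P2 vs B: payoffs [2, 3] → best response Y (payoff 3)
Mutual best responses: (A,X), (B,Y) → Nash equilibria.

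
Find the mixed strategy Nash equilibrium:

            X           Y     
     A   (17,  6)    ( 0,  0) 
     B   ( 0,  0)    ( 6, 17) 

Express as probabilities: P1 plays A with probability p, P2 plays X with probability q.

p = 0.7391, q = 0.2609

Work:
Find probabilities that make opponent indifferent:
P2 chooses q to make P1 indifferent between A and B
P1 chooses p to make P2 indifferent between X and Y
Mixed NE: P1 plays (A: 0.7391, B: 0.2609), P2 plays (X: 0.2609, Y: 0.7391)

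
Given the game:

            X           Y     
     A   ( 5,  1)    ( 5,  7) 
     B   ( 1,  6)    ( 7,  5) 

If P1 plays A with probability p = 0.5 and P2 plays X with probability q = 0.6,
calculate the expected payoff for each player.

E[P1] = 4.2, E[P2] = 4.5

Work:
E[P1] = p·q·π₁(A,X) + p·(1-q)·π₁(A,Y) + (1-p)·q·π₁(B,X) + (1-p)·(1-q)·π₁(B,Y)
= 0.5·0.6·5 + 0.5·0.4·5 + 0.5·0.6·1 + 0.5·0.4·7
= 4.2

E[P2] = 4.5 (similar calculation)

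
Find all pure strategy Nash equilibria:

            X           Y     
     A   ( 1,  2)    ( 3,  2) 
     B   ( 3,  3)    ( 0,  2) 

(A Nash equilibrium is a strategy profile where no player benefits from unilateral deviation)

Nash equilibrium: (A, Y), (B, X)

Work:
Best responses:
  P1 vs X: payoffs [1, 3] → best response B (payoff 3)
  P1 vs Y: payoffs [3, 0] → best response A (payoff 3)
  P2 vs A: payoffs [2, 2] → best response X/Y (payoff 2)
  P2 vs B: payoffs [3, 2] → best response X (payoff 3)
Mutual best responses: (A,Y), (B,X) → Nash equilibria.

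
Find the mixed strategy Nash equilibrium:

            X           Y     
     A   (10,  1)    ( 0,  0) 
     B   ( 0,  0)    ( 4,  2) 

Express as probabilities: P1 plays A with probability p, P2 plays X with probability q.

p = 0.6667, q = 0.2857

Work:
Find probabilities that make opponent indifferent:
P2 chooses q to make P1 indifferent between A and B
P1 chooses p to make P2 indifferent between X and Y
Mixed NE: P1 plays (A: 0.6667, B: 0.3333), P2 plays (X: 0.2857, Y: 0.7143)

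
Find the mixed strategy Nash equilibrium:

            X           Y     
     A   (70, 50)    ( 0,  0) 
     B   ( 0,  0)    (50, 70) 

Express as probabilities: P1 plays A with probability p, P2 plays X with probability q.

p = 0.5833, q = 0.4167

Work:
Find probabilities that make opponent indifferent:
P2 chooses q to make P1 indifferent between A and B
P1 chooses p to make P2 indifferent between X and Y
Mixed NE: P1 plays (A: 0.5833, B: 0.4167), P2 plays (X: 0.4167, Y: 0.5833)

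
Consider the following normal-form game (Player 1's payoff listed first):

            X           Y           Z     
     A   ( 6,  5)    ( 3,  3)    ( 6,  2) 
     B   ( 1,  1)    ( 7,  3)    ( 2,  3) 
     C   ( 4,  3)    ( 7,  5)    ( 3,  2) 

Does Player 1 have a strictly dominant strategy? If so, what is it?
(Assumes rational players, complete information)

No strictly dominant strategy exists for Player 1

Work:
A strategy strictly dominates another if it gives a strictly higher payoff against every opponent action. Compare each pair of P1's strategies column-by-column:
  A vs B: [6 vs 1, 3 vs 7, 6 vs 2] → A does not strictly dominate B (column Y: 3 ≤ 7)
  A vs C: [6 vs 4, 3 vs 7, 6 vs 3] → A does not strictly dominate C (column Y: 3 ≤ 7)
  B vs A: [1 vs 6, 7 vs 3, 2 vs 6] → B does not strictly dominate A (column X: 1 ≤ 6)
  B vs C: [1 vs 4, 7 vs 7, 2 vs 3] → B does not strictly dominate C (column X: 1 ≤ 4)
  C vs A: [4 vs 6, 7 vs 3, 3 vs 6] → C does not strictly dominate A (column X: 4 ≤ 6)
  C vs B: [4 vs 1, 7 vs 7, 3 vs 2] → C does not strictly dominate B (column Y: 7 ≤ 7)
No single strategy strictly dominates all others → no strictly dominant strategy.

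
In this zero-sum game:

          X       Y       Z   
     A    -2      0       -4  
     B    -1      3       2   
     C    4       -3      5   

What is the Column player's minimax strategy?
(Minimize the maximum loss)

Column should play Y, value = 3

Work:
Column player minimizes Row's maximum payoff:
Column X: max payoff to Row = 4
Column Y: max payoff to Row = 3
Column Z: max payoff to Row = 5
Minimum is 3, achieved by column Y.
Minimax strategy: Y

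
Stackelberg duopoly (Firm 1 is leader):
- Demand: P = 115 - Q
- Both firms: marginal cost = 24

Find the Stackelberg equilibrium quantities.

q₁* (leader) = 45.5, q₂* (follower) = 22.75

Work:
Follower's reaction: q₂ = (a - c - q₁)/2
Leader substitutes: π₁ = q₁·(a - q₁ - (a-c-q₁)/2 - c)
FOC: q₁* = (115 - 24)/2 = 45.50
Then: q₂* = (115 - 24 - 45.5)/2 = 22.75
Leader has first-mover advantage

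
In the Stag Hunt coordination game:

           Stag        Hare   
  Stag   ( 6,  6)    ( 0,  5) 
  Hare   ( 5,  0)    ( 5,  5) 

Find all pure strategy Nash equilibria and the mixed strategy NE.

Pure NE: (Stag, Stag) and (Hare, Hare); Mixed NE: p = 0.8333, q = 0.8333

Work:
Check pure NE:
(Stag, Stag): (6, 6) - no unilateral deviation beneficial
(Hare, Hare): (5, 5) - no unilateral deviation beneficial
Mixed NE: P1 plays Stag with p = 0.8333, P2 plays Stag with q = 0.8333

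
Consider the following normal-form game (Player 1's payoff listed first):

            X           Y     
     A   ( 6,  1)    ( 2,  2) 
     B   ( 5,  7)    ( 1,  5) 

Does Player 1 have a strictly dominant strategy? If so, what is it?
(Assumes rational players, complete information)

Yes, Player 1's strictly dominant strategy is A

Work:
A strategy strictly dominates another if it gives a strictly higher payoff against every opponent action. Compare each pair of P1's strategies column-by-column:
  A vs B: [6 vs 5, 2 vs 1] → A strictly dominates B
  B vs A: [5 vs 6, 1 vs 2] → B does not strictly dominate A (column X: 5 ≤ 6)
A strictly dominates every other strategy → strictly dominant.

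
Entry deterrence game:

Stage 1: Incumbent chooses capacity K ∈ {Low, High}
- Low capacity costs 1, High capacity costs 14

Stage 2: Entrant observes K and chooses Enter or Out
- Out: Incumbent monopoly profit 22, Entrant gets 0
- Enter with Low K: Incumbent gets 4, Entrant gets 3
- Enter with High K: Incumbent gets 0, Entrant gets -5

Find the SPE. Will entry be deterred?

SPE: (High, Enter|Low, Out|High); Entry deterred. Incumbent net profit = 8

Work:
After Low K: Entrant enters (3 > 0)
After High K: Entrant stays out (-5 < 0)
Incumbent: Low → 4−1=3, High → 22−14=8
Incumbent chooses High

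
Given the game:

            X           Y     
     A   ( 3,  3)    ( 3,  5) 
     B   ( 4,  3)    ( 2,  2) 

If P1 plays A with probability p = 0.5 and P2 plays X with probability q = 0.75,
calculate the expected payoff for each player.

E[P1] = 3.25, E[P2] = 3.125

Work:
E[P1] = p·q·π₁(A,X) + p·(1-q)·π₁(A,Y) + (1-p)·q·π₁(B,X) + (1-p)·(1-q)·π₁(B,Y)
= 0.5·0.75·3 + 0.5·0.25·3 + 0.5·0.75·4 + 0.5·0.25·2
= 3.25

E[P2] = 3.125 (similar calculation)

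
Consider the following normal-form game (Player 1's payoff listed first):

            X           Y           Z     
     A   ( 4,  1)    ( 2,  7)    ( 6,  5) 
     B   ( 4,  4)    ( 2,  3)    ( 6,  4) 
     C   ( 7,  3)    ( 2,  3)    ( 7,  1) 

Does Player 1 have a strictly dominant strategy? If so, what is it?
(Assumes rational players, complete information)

No strictly dominant strategy exists for Player 1

Work:
A strategy strictly dominates another if it gives a strictly higher payoff against every opponent action. Compare each pair of P1's strategies column-by-column:
  A vs B: [4 vs 4, 2 vs 2, 6 vs 6] → A does not strictly dominate B (column X: 4 ≤ 4)
  A vs C: [4 vs 7, 2 vs 2, 6 vs 7] → A does not strictly dominate C (column X: 4 ≤ 7)
  B vs A: [4 vs 4, 2 vs 2, 6 vs 6] → B does not strictly dominate A (column X: 4 ≤ 4)
  B vs C: [4 vs 7, 2 vs 2, 6 vs 7] → B does not strictly dominate C (column X: 4 ≤ 7)
  C vs A: [7 vs 4, 2 vs 2, 7 vs 6] → C does not strictly dominate A (column Y: 2 ≤ 2)
  C vs B: [7 vs 4, 2 vs 2, 7 vs 6] → C does not strictly dominate B (column Y: 2 ≤ 2)
No single strategy strictly dominates all others → no strictly dominant strategy.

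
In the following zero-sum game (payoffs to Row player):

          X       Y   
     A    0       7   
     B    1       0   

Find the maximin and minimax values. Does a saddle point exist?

Maximin = 0, Minimax = 1, Saddle: False

Work:
Row minimums: [0, 0] → maximin = 0
Column maximums: [1, 7] → minimax = 1
No saddle point (maximin ≠ minimax). Mixed strategy needed.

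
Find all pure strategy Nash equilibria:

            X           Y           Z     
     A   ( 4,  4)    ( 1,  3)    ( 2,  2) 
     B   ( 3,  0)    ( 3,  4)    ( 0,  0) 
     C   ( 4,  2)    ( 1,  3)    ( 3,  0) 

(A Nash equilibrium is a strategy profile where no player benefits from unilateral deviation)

Nash equilibrium: (A, X), (B, Y)

Work:
Best responses:
  P1 vs X: payoffs [4, 3, 4] → best response A/C (payoff 4)
  P1 vs Y: payoffs [1, 3, 1] → best response B (payoff 3)
  P1 vs Z: payoffs [2, 0, 3] → best response C (payoff 3)
  P2 vs A: payoffs [4, 3, 2] → best response X (payoff 4)
  P2 vs B: payoffs [0, 4, 0] → best response Y (payoff 4)
  P2 vs C: payoffs [2, 3, 0] → best response Y (payoff 3)
Mutual best responses: (A,X), (B,Y) → Nash equilibria.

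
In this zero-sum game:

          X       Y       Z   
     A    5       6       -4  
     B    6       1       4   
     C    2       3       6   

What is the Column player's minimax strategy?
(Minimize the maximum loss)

Column should play X or Y or Z (all achieve the minimum), value = 6

Work:
Column player minimizes Row's maximum payoff:
Column X: max payoff to Row = 6
Column Y: max payoff to Row = 6
Column Z: max payoff to Row = 6
Minimum is 6, achieved by columns X, Y, Z (tied).
Each of X or Y or Z is a minimax strategy.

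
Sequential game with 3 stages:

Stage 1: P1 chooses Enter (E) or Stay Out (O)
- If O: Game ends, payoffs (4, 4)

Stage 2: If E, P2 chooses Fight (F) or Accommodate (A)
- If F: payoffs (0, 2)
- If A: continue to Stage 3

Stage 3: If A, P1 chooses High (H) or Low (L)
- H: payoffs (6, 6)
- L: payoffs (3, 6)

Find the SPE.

SPE: (E, A, H); Outcome (6, 6)

Work:
Stage 3: P1 chooses H (6 vs 3)
Stage 2: P2: F->2, A->6 (anticipating H). Choose A
Stage 1: P1: O->4, E->6 (anticipating A, H). Choose E
SPE path: E -> A -> H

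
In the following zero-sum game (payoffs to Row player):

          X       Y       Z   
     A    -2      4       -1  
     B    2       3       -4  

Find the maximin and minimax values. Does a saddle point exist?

Maximin = -2, Minimax = -1, Saddle: False

Work:
Row minimums: [-2, -4] → maximin = -2
Column maximums: [2, 4, -1] → minimax = -1
No saddle point (maximin ≠ minimax). Mixed strategy needed.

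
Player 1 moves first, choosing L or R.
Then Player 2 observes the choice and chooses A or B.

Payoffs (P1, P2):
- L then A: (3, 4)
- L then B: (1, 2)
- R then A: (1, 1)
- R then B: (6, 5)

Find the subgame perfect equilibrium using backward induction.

P1 plays R, P2 plays A after L and B after R; Payoff (6, 5)

Work:
Backward induction:
After L: P2 chooses A → P1 gets 3
After R: P2 chooses B → P1 gets 6
P1 chooses R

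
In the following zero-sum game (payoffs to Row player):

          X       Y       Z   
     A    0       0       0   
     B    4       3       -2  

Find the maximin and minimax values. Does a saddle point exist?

Maximin = 0, Minimax = 0, Saddle: True

Work:
Row minimums: [0, -2] → maximin = 0
Column maximums: [4, 3, 0] → minimax = 0
Saddle point exists! Game value = 0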